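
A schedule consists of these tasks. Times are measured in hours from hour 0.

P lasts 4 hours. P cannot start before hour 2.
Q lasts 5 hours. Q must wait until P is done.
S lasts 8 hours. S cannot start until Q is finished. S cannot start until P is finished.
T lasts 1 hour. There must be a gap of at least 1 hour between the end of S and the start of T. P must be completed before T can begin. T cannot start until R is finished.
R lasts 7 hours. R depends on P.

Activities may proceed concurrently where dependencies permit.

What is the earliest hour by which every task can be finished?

After its own release at hour 2, P can start at hour 2 and finishes at hour 6.
R cannot begin until P (finishes hour 6). It runs from hour 6 to 6 + 7 = hour 13.
Q cannot begin until P (finishes hour 6). It runs from hour 6 to 6 + 5 = hour 11.
S needs all of Q (finishes hour 11); P (finishes hour 6). That puts its earliest start at hour 11; it finishes at 11 + 8 = hour 19.
T needs all of S (finishes hour 19, plus 1-hour gap → hour 20); P (finishes hour 6); R (finishes hour 13). That puts its earliest start at hour 20; it finishes at 20 + 1 = hour 21.
All tasks are finished once the last one completes. Finish times: P at 6, Q at 11, R at 13, S at 19, T at 21. The latest is hour 21.

21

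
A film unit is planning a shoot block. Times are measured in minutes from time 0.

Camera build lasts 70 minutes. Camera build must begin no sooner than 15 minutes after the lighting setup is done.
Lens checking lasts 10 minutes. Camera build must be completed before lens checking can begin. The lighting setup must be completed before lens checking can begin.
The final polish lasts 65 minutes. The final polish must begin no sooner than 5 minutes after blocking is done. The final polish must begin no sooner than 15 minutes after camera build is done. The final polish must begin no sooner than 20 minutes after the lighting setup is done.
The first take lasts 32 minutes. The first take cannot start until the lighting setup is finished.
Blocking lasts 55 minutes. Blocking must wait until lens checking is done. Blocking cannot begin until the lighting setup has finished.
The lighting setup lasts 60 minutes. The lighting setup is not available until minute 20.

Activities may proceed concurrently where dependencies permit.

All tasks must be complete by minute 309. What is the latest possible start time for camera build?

104

The final polish has no dependents, so it just needs to finish by minute 309. Starting by 309 − 65 = minute 244 achieves that.
Blocking feeds into the final polish (must start by minute 244, minus 5-minute gap → minute 239); so blocking must finish by minute 239 and therefore start by minute 184.
Lens checking must finish before blocking (must start by minute 184). With a 10-minute duration, lens checking must start by 184 − 10 = minute 174.
Camera build has several dependents: lens checking (must start by minute 174); the final polish (must start by minute 244, minus 15-minute gap → minute 229). The earliest of those limits is minute 174, so camera build must start by 174 − 70 = minute 104.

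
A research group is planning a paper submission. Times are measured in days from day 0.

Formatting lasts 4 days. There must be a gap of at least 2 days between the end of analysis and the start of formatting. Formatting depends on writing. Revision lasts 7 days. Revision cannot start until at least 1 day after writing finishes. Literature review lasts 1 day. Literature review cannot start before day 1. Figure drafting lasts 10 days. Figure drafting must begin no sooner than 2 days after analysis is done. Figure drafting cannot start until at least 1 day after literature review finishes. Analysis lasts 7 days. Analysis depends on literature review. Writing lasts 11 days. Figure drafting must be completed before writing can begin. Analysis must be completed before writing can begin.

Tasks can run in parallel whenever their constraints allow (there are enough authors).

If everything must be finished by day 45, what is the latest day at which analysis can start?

Revision has no dependents, so it just needs to finish by day 45. Starting by 45 − 7 = day 38 achieves that.
Formatting must finish by day 45; it takes 4 days, so it must start by 45 − 4 = day 41.
For writing: revision (must start by day 38, minus 1-day gap → day 37); formatting (must start by day 41). The most restrictive is day 37; with an 11-day duration, writing must start by day 26.
Figure drafting feeds into writing (must start by day 26); so figure drafting must finish by day 26 and therefore start by day 16.
Analysis has several dependents: figure drafting (must start by day 16, minus 2-day gap → day 14); writing (must start by day 26); formatting (must start by day 41, minus 2-day gap → day 39). The earliest of those limits is day 14, so analysis must start by 14 − 7 = day 7.

7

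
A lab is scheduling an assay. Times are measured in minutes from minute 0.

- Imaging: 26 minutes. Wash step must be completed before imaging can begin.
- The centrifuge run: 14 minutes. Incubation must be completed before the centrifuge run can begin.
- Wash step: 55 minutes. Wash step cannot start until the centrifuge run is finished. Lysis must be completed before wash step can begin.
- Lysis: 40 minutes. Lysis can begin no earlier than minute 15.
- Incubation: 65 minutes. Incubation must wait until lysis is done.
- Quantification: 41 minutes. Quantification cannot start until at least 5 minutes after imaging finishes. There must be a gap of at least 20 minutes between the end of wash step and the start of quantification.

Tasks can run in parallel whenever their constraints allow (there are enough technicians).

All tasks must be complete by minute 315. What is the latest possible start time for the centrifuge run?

174

To finish by minute 315, quantification (duration 41) must start no later than minute 274.
Imaging must finish before quantification (must start by minute 274, minus 5-minute gap → minute 269). With a 26-minute duration, imaging must start by 269 − 26 = minute 243.
Wash step must finish in time for imaging (must start by minute 243); quantification (must start by minute 274, minus 20-minute gap → minute 254). The tightest is minute 243, so wash step must start by 243 − 55 = minute 188.
Since wash step (must start by minute 188) depends on it, the centrifuge run must finish by minute 188. Backing off its 14-minute duration gives a latest start of minute 174.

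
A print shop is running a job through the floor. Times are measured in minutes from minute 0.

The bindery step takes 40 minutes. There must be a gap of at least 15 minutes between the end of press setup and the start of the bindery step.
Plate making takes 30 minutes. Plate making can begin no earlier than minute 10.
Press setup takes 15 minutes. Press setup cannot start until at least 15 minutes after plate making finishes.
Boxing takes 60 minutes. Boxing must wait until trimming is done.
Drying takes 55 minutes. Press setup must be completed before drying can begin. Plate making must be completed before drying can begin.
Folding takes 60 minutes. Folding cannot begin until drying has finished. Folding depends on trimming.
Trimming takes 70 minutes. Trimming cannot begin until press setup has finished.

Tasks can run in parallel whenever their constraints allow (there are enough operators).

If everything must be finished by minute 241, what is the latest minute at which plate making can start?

51

Folding has no dependents, so it just needs to finish by minute 241. Starting by 241 − 60 = minute 181 achieves that.
Drying must finish before folding (must start by minute 181). With a 55-minute duration, drying must start by 181 − 55 = minute 126.
To finish by minute 241, boxing (duration 60) must start no later than minute 181.
For trimming: folding (must start by minute 181); boxing (must start by minute 181). The most restrictive is minute 181; with a 70-minute duration, trimming must start by minute 111.
Nothing follows the bindery step; the deadline of minute 241 is its only limit. It must start by 241 − 40 = minute 201.
Press setup feeds drying (must start by minute 126); trimming (must start by minute 111); the bindery step (must start by minute 201, minus 15-minute gap → minute 186). Taking the minimum, press setup must finish by minute 111 and start by 111 − 15 = minute 96.
Plate making has several dependents: press setup (must start by minute 96, minus 15-minute gap → minute 81); drying (must start by minute 126). The earliest of those limits is minute 81, so plate making must start by 81 − 30 = minute 51.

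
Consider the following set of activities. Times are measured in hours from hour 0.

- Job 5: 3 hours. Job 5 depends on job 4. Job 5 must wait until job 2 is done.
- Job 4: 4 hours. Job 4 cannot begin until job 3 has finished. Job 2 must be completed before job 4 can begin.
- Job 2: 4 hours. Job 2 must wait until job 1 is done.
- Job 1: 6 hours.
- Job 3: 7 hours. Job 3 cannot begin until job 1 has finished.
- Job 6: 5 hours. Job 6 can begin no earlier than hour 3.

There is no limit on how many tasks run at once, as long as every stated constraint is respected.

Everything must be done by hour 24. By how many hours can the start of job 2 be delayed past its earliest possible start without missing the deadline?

Nothing blocks job 1, so it runs from hour 0 to hour 6.
Job 2 cannot begin until job 1 (finishes hour 6). It runs from hour 6 to 6 + 4 = hour 10.

Working backward from the deadline:
To finish by hour 24, job 5 (duration 3) must start no later than hour 21.
Job 4 feeds into job 5 (must start by hour 21); so job 4 must finish by hour 21 and therefore start by hour 17.
Job 2 has several dependents: job 4 (must start by hour 17); job 5 (must start by hour 21). The earliest of those limits is hour 17, so job 2 must start by 17 − 4 = hour 13.
So job 2 can start as early as hour 6 and as late as hour 13, giving 13 − 6 = 7 hours of slack.

7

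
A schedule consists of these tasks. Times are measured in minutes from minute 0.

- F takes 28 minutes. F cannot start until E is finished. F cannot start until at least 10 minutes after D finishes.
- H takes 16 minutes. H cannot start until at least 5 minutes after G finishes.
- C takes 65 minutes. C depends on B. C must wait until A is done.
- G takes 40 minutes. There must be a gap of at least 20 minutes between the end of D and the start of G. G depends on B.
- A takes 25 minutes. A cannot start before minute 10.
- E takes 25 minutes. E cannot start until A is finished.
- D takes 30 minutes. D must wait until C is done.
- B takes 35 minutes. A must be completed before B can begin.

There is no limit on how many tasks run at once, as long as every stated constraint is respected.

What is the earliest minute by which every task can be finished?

246

A cannot begin until its own release at minute 10. It runs from minute 10 to 10 + 25 = minute 35.
After A (finishes minute 35), E can start at minute 35 and finishes at minute 60.
B waits on A (finishes minute 35), so it starts at minute 35 and finishes at 35 + 35 = minute 70.
C cannot start until B (finishes minute 70); A (finishes minute 35). The controlling bound is minute 70, so C finishes at 70 + 65 = minute 135.
D waits on C (finishes minute 135), so it starts at minute 135 and finishes at 135 + 30 = minute 165.
G cannot start until D (finishes minute 165, plus 20-minute gap → minute 185); B (finishes minute 70). The controlling bound is minute 185, so G finishes at 185 + 40 = minute 225.
H waits on G (finishes minute 225, plus 5-minute gap → minute 230), so it starts at minute 230 and finishes at 230 + 16 = minute 246.
F cannot start until E (finishes minute 60); D (finishes minute 165, plus 10-minute gap → minute 175). The controlling bound is minute 175, so F finishes at 175 + 28 = minute 203.
All tasks are finished once the last one completes. Finish times: A at 35, B at 70, C at 135, D at 165, E at 60, F at 203, G at 225, H at 246. The latest is minute 246.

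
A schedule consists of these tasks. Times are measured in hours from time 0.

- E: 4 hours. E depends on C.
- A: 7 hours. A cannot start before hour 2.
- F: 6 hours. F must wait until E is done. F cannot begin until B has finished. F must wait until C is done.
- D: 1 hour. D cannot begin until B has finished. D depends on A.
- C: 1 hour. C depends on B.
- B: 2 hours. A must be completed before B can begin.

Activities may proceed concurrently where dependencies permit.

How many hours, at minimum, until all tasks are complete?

22

After its own release at hour 2, A can start at hour 2 and finishes at hour 9.
After A (finishes hour 9), B can start at hour 9 and finishes at hour 11.
D cannot start until B (finishes hour 11); A (finishes hour 9). The controlling bound is hour 11, so D finishes at 11 + 1 = hour 12.
C waits on B (finishes hour 11), so it starts at hour 11 and finishes at 11 + 1 = hour 12.
E waits on C (finishes hour 12), so it starts at hour 12 and finishes at 12 + 4 = hour 16.
For F: E (finishes hour 16); B (finishes hour 11); C (finishes hour 12). Taking the maximum gives a start of hour 16, and it finishes at 16 + 6 = hour 22.
All tasks are finished once the last one completes. Finish times: A at 9, B at 11, C at 12, D at 12, E at 16, F at 22. The latest is hour 22.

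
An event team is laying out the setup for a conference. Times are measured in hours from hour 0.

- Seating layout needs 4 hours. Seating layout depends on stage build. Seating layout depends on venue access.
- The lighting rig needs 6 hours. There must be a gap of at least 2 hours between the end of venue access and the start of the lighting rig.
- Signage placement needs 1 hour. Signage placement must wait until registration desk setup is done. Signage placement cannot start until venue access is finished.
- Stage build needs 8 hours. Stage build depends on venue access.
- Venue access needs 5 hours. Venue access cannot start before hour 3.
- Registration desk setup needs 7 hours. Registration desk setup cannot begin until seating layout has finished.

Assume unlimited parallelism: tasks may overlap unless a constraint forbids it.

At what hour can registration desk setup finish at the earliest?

27

After its own release at hour 3, venue access can start at hour 3 and finishes at hour 8.
After venue access (finishes hour 8), stage build can start at hour 8 and finishes at hour 16.
For seating layout: stage build (finishes hour 16); venue access (finishes hour 8). Taking the maximum gives a start of hour 16, and it finishes at 16 + 4 = hour 20.
Registration desk setup cannot begin until seating layout (finishes hour 20). It runs from hour 20 to 20 + 7 = hour 27.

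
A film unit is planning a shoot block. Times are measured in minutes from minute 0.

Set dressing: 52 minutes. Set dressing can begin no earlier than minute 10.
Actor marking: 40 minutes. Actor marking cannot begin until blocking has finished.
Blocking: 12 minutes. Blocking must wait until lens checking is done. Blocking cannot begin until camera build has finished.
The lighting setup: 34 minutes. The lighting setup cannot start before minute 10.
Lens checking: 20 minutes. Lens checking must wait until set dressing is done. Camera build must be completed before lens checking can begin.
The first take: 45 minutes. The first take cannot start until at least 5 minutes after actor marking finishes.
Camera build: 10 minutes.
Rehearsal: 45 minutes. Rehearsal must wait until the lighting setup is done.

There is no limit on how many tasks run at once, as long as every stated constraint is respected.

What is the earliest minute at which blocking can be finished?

Camera build can start immediately at minute 0; it finishes at minute 10.
After its own release at minute 10, set dressing can start at minute 10 and finishes at minute 62.
For lens checking: set dressing (finishes minute 62); camera build (finishes minute 10). Taking the maximum gives a start of minute 62, and it finishes at 62 + 20 = minute 82.
For blocking: lens checking (finishes minute 82); camera build (finishes minute 10). Taking the maximum gives a start of minute 82, and it finishes at 82 + 12 = minute 94.

94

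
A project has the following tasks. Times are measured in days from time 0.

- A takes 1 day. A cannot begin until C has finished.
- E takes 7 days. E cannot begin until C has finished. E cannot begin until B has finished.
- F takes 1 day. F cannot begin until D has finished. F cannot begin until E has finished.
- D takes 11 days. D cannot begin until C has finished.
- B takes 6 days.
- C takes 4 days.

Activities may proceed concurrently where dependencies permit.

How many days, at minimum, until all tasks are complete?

Nothing blocks C, so it runs from day 0 to day 4.
D cannot begin until C (finishes day 4). It runs from day 4 to 4 + 11 = day 15.
A cannot begin until C (finishes day 4). It runs from day 4 to 4 + 1 = day 5.
B has no prerequisites, so it starts at day 0 and finishes at day 6.
E needs all of C (finishes day 4); B (finishes day 6). That puts its earliest start at day 6; it finishes at 6 + 7 = day 13.
For F: D (finishes day 15); E (finishes day 13). Taking the maximum gives a start of day 15, and it finishes at 15 + 1 = day 16.
All tasks are finished once the last one completes. Finish times: A at 5, B at 6, C at 4, D at 15, E at 13, F at 16. The latest is day 16.

16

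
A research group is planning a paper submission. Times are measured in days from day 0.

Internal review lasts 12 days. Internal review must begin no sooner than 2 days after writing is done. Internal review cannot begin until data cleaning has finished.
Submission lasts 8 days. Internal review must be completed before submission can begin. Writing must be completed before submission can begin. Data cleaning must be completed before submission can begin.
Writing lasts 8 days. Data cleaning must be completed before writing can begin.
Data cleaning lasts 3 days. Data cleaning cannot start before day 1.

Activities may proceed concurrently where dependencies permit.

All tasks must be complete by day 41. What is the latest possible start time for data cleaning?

8

To finish by day 41, submission (duration 8) must start no later than day 33.
Internal review feeds into submission (must start by day 33); so internal review must finish by day 33 and therefore start by day 21.
Writing feeds internal review (must start by day 21, minus 2-day gap → day 19); submission (must start by day 33). Taking the minimum, writing must finish by day 19 and start by 19 − 8 = day 11.
Data cleaning must finish in time for writing (must start by day 11); internal review (must start by day 21); submission (must start by day 33). The tightest is day 11, so data cleaning must start by 11 − 3 = day 8.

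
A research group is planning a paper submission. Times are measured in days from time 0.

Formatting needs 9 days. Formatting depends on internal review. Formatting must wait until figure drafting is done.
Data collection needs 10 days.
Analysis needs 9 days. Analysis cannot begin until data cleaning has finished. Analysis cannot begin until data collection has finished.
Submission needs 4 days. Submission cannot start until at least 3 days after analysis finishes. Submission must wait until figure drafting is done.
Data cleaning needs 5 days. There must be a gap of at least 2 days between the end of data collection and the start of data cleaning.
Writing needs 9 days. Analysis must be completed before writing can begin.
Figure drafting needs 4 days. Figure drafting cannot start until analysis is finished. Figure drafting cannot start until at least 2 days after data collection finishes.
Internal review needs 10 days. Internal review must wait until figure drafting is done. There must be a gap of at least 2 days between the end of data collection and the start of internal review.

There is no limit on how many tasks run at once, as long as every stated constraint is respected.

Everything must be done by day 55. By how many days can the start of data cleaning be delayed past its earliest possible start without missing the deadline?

Data collection has no prerequisites, so it starts at day 0 and finishes at day 10.
Data cleaning waits on data collection (finishes day 10, plus 2-day gap → day 12), so it starts at day 12 and finishes at 12 + 5 = day 17.

Working backward from the deadline:
Formatting must finish by day 55; it takes 9 days, so it must start by 55 − 9 = day 46.
Since formatting (must start by day 46) depends on it, internal review must finish by day 46. Backing off its 10-day duration gives a latest start of day 36.
Submission has no dependents, so it just needs to finish by day 55. Starting by 55 − 4 = day 51 achieves that.
Figure drafting has several dependents: internal review (must start by day 36); formatting (must start by day 46); submission (must start by day 51). The earliest of those limits is day 36, so figure drafting must start by 36 − 4 = day 32.
Writing must finish by day 55; it takes 9 days, so it must start by 55 − 9 = day 46.
For analysis: figure drafting (must start by day 32); writing (must start by day 46); submission (must start by day 51, minus 3-day gap → day 48). The most restrictive is day 32; with a 9-day duration, analysis must start by day 23.
Data cleaning must finish before analysis (must start by day 23). With a 5-day duration, data cleaning must start by 23 − 5 = day 18.
So data cleaning can start as early as day 12 and as late as day 18, giving 18 − 12 = 6 days of slack.

6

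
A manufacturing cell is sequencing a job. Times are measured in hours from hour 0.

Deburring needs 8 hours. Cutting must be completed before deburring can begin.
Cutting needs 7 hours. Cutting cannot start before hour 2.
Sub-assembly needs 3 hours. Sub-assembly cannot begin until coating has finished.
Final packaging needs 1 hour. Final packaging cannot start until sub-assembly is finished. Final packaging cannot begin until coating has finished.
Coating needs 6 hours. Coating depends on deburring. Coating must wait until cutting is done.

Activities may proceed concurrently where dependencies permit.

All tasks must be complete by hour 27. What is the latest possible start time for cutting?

2

To finish by hour 27, final packaging (duration 1) must start no later than hour 26.
Sub-assembly has to be done before final packaging (must start by hour 26). That means finishing by hour 26, i.e. starting by 26 − 3 = hour 23.
Coating feeds sub-assembly (must start by hour 23); final packaging (must start by hour 26). Taking the minimum, coating must finish by hour 23 and start by 23 − 6 = hour 17.
Since coating (must start by hour 17) depends on it, deburring must finish by hour 17. Backing off its 8-hour duration gives a latest start of hour 9.
Cutting feeds deburring (must start by hour 9); coating (must start by hour 17). Taking the minimum, cutting must finish by hour 9 and start by 9 − 7 = hour 2.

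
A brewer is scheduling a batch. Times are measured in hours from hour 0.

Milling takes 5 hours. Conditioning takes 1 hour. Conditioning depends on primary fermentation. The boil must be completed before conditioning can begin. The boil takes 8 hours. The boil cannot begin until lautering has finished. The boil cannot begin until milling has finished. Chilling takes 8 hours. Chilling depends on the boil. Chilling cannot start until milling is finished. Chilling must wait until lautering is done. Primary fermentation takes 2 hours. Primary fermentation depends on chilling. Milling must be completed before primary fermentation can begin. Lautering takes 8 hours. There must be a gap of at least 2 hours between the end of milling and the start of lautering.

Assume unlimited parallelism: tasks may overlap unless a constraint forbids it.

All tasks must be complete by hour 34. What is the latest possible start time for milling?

0

Nothing follows conditioning; the deadline of hour 34 is its only limit. It must start by 34 − 1 = hour 33.
Primary fermentation has to be done before conditioning (must start by hour 33). That means finishing by hour 33, i.e. starting by 33 − 2 = hour 31.
Since primary fermentation (must start by hour 31) depends on it, chilling must finish by hour 31. Backing off its 8-hour duration gives a latest start of hour 23.
The boil has several dependents: chilling (must start by hour 23); conditioning (must start by hour 33). The earliest of those limits is hour 23, so the boil must start by 23 − 8 = hour 15.
For lautering: the boil (must start by hour 15); chilling (must start by hour 23). The most restrictive is hour 15; with an 8-hour duration, lautering must start by hour 7.
Milling must finish in time for lautering (must start by hour 7, minus 2-hour gap → hour 5); the boil (must start by hour 15); chilling (must start by hour 23); primary fermentation (must start by hour 31). The tightest is hour 5, so milling must start by 5 − 5 = hour 0.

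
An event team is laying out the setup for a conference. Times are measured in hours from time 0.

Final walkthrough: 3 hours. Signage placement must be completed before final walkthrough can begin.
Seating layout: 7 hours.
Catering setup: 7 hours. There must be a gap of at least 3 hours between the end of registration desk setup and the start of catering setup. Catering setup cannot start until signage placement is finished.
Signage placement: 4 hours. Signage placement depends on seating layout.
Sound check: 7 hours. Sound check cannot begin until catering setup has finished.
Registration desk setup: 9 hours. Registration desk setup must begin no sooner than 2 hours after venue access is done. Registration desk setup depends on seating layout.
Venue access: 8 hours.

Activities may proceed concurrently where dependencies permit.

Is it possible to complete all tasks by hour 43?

Yes

Nothing blocks seating layout, so it runs from hour 0 to hour 7.
Signage placement cannot begin until seating layout (finishes hour 7). It runs from hour 7 to 7 + 4 = hour 11.
Final walkthrough waits on signage placement (finishes hour 11), so it starts at hour 11 and finishes at 11 + 3 = hour 14.
Nothing blocks venue access, so it runs from hour 0 to hour 8.
For registration desk setup: venue access (finishes hour 8, plus 2-hour gap → hour 10); seating layout (finishes hour 7). Taking the maximum gives a start of hour 10, and it finishes at 10 + 9 = hour 19.
Catering setup needs all of registration desk setup (finishes hour 19, plus 3-hour gap → hour 22); signage placement (finishes hour 11). That puts its earliest start at hour 22; it finishes at 22 + 7 = hour 29.
Sound check cannot begin until catering setup (finishes hour 29). It runs from hour 29 to 29 + 7 = hour 36.
Every task is finished by hour 36, which is no later than the deadline of 43, so the schedule is feasible.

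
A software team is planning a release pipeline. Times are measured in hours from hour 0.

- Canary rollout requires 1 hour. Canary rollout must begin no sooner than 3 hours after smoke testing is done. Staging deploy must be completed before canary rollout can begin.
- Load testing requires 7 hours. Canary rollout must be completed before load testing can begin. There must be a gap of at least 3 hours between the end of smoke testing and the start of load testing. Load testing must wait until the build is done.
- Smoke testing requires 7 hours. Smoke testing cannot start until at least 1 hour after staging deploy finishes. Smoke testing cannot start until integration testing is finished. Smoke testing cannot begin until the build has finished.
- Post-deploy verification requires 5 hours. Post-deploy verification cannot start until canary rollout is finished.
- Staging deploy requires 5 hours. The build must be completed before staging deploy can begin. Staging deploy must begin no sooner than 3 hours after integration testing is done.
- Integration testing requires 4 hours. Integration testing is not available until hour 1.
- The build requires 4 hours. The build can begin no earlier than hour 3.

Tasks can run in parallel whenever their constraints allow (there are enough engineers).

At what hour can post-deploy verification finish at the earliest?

30

After its own release at hour 1, integration testing can start at hour 1 and finishes at hour 5.
The build waits on its own release at hour 3, so it starts at hour 3 and finishes at 3 + 4 = hour 7.
Staging deploy has to wait for the build (finishes hour 7); integration testing (finishes hour 5, plus 3-hour gap → hour 8). The latest of these is hour 8, so staging deploy runs hour 8 to 8 + 5 = hour 13.
Smoke testing has to wait for staging deploy (finishes hour 13, plus 1-hour gap → hour 14); integration testing (finishes hour 5); the build (finishes hour 7). The latest of these is hour 14, so smoke testing runs hour 14 to 14 + 7 = hour 21.
For canary rollout: smoke testing (finishes hour 21, plus 3-hour gap → hour 24); staging deploy (finishes hour 13). Taking the maximum gives a start of hour 24, and it finishes at 24 + 1 = hour 25.
After canary rollout (finishes hour 25), post-deploy verification can start at hour 25 and finishes at hour 30.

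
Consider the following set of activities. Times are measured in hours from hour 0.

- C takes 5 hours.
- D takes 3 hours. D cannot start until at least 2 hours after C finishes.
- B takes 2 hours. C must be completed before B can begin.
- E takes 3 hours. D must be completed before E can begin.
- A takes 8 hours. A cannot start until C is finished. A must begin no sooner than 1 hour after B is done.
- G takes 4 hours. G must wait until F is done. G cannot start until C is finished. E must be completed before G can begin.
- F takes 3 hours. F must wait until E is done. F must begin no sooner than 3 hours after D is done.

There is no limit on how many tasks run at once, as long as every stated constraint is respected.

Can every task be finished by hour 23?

Yes

C has no prerequisites, so it starts at hour 0 and finishes at hour 5.
After C (finishes hour 5, plus 2-hour gap → hour 7), D can start at hour 7 and finishes at hour 10.
After D (finishes hour 10), E can start at hour 10 and finishes at hour 13.
F has to wait for E (finishes hour 13); D (finishes hour 10, plus 3-hour gap → hour 13). The latest of these is hour 13, so F runs hour 13 to 13 + 3 = hour 16.
G cannot start until F (finishes hour 16); C (finishes hour 5); E (finishes hour 13). The controlling bound is hour 16, so G finishes at 16 + 4 = hour 20.
B cannot begin until C (finishes hour 5). It runs from hour 5 to 5 + 2 = hour 7.
A needs all of C (finishes hour 5); B (finishes hour 7, plus 1-hour gap → hour 8). That puts its earliest start at hour 8; it finishes at 8 + 8 = hour 16.
Every task is finished by hour 20, which is no later than the deadline of 23, so the schedule is feasible.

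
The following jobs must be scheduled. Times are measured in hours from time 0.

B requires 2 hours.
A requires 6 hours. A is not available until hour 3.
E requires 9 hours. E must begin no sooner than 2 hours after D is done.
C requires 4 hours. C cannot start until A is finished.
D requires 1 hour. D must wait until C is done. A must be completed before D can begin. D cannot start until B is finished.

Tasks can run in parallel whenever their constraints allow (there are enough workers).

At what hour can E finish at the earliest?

25

B can start immediately at hour 0; it finishes at hour 2.
After its own release at hour 3, A can start at hour 3 and finishes at hour 9.
C cannot begin until A (finishes hour 9). It runs from hour 9 to 9 + 4 = hour 13.
D needs all of C (finishes hour 13); A (finishes hour 9); B (finishes hour 2). That puts its earliest start at hour 13; it finishes at 13 + 1 = hour 14.
After D (finishes hour 14, plus 2-hour gap → hour 16), E can start at hour 16 and finishes at hour 25.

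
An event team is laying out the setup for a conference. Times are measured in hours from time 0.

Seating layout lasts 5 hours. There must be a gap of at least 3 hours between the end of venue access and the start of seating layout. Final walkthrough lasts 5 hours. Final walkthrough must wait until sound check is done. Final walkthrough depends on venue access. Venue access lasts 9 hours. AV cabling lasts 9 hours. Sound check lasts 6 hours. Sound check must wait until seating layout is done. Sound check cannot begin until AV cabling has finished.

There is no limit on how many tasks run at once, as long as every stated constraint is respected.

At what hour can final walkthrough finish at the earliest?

28

AV cabling can start immediately at hour 0; it finishes at hour 9.
Venue access has no prerequisites, so it starts at hour 0 and finishes at hour 9.
After venue access (finishes hour 9, plus 3-hour gap → hour 12), seating layout can start at hour 12 and finishes at hour 17.
Sound check has to wait for seating layout (finishes hour 17); AV cabling (finishes hour 9). The latest of these is hour 17, so sound check runs hour 17 to 17 + 6 = hour 23.
Final walkthrough needs all of sound check (finishes hour 23); venue access (finishes hour 9). That puts its earliest start at hour 23; it finishes at 23 + 5 = hour 28.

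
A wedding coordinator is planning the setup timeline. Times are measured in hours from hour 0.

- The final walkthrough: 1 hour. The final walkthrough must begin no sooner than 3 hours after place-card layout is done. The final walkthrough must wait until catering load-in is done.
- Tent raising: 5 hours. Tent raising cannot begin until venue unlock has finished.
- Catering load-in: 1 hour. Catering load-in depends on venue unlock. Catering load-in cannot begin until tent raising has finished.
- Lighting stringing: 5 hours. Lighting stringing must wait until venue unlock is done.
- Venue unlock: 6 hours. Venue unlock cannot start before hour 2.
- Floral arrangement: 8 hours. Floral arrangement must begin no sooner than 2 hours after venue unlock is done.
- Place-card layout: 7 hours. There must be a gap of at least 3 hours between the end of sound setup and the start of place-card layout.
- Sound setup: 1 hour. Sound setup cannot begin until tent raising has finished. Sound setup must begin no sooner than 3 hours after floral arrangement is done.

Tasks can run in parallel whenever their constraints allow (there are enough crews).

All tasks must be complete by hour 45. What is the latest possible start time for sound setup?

The final walkthrough must finish by hour 45; it takes 1 hour, so it must start by 45 − 1 = hour 44.
Place-card layout feeds into the final walkthrough (must start by hour 44, minus 3-hour gap → hour 41); so place-card layout must finish by hour 41 and therefore start by hour 34.
Sound setup must finish before place-card layout (must start by hour 34, minus 3-hour gap → hour 31). With a 1-hour duration, sound setup must start by 31 − 1 = hour 30.

30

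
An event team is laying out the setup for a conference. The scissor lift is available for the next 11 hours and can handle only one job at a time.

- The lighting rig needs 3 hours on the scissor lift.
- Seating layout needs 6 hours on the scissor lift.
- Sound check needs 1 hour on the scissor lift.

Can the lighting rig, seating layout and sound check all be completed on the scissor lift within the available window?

Yes

Running back to back, the jobs need 3 + 6 + 1 = 10 hours on the scissor lift.
Since 10 ≤ 11, they fit within the window.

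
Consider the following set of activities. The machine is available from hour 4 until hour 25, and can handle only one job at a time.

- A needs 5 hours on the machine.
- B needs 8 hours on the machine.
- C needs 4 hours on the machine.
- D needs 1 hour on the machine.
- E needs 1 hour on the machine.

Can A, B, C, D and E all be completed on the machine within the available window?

Yes

The machine window is 25 − 4 = 21 hours.
Running back to back, the jobs need 5 + 8 + 4 + 1 + 1 = 19 hours on the machine.
Since 19 ≤ 21, they fit within the window.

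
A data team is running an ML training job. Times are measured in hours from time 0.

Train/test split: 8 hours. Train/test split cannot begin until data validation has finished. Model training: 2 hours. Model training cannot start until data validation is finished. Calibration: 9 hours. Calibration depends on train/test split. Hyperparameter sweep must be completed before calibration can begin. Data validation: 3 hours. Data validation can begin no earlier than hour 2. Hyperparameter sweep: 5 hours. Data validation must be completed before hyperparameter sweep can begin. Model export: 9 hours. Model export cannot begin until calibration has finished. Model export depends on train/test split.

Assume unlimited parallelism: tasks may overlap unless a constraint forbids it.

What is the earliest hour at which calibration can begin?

13

Data validation waits on its own release at hour 2, so it starts at hour 2 and finishes at 2 + 3 = hour 5.
After data validation (finishes hour 5), hyperparameter sweep can start at hour 5 and finishes at hour 10.
Train/test split cannot begin until data validation (finishes hour 5). It runs from hour 5 to 5 + 8 = hour 13.
Calibration waits on train/test split (finishes hour 13); hyperparameter sweep (finishes hour 10). The latest of these is hour 13, which is the earliest calibration can start.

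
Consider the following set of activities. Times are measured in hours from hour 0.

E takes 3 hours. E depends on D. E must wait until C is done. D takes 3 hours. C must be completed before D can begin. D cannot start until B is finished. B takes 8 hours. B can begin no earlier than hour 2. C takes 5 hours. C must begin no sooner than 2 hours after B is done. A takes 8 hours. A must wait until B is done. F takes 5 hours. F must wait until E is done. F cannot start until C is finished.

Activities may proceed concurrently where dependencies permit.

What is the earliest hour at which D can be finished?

20

B cannot begin until its own release at hour 2. It runs from hour 2 to 2 + 8 = hour 10.
C waits on B (finishes hour 10, plus 2-hour gap → hour 12), so it starts at hour 12 and finishes at 12 + 5 = hour 17.
For D: C (finishes hour 17); B (finishes hour 10). Taking the maximum gives a start of hour 17, and it finishes at 17 + 3 = hour 20.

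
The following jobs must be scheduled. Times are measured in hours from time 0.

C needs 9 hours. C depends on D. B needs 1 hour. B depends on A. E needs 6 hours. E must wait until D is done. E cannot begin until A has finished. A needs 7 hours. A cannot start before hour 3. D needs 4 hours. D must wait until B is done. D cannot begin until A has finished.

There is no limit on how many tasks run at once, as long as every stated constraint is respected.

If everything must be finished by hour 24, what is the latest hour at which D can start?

To finish by hour 24, C (duration 9) must start no later than hour 15.
Nothing follows E; the deadline of hour 24 is its only limit. It must start by 24 − 6 = hour 18.
D feeds C (must start by hour 15); E (must start by hour 18). Taking the minimum, D must finish by hour 15 and start by 15 − 4 = hour 11.

11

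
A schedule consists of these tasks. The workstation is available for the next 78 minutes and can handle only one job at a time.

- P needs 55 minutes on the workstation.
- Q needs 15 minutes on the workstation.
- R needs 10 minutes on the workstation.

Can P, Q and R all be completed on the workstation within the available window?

No

Running back to back, the jobs need 55 + 15 + 10 = 80 minutes on the workstation.
Since 80 > 78, they cannot all fit.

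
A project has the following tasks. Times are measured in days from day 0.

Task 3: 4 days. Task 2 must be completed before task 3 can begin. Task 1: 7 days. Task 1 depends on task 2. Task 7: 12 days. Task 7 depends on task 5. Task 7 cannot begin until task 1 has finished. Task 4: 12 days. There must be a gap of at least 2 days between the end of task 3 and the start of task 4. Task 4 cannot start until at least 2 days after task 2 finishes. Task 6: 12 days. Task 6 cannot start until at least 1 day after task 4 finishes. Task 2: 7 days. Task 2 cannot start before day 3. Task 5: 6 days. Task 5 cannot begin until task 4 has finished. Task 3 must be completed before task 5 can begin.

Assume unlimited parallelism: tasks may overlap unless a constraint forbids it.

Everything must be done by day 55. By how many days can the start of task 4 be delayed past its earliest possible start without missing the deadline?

After its own release at day 3, task 2 can start at day 3 and finishes at day 10.
Task 3 waits on task 2 (finishes day 10), so it starts at day 10 and finishes at 10 + 4 = day 14.
Task 4 has to wait for task 3 (finishes day 14, plus 2-day gap → day 16); task 2 (finishes day 10, plus 2-day gap → day 12). The latest of these is day 16, so task 4 runs day 16 to 16 + 12 = day 28.

Working backward from the deadline:
Nothing follows task 7; the deadline of day 55 is its only limit. It must start by 55 − 12 = day 43.
Task 5 must finish before task 7 (must start by day 43). With a 6-day duration, task 5 must start by 43 − 6 = day 37.
Nothing follows task 6; the deadline of day 55 is its only limit. It must start by 55 − 12 = day 43.
Task 4 must finish in time for task 5 (must start by day 37); task 6 (must start by day 43, minus 1-day gap → day 42). The tightest is day 37, so task 4 must start by 37 − 12 = day 25.
So task 4 can start as early as day 16 and as late as day 25, giving 25 − 16 = 9 days of slack.

9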